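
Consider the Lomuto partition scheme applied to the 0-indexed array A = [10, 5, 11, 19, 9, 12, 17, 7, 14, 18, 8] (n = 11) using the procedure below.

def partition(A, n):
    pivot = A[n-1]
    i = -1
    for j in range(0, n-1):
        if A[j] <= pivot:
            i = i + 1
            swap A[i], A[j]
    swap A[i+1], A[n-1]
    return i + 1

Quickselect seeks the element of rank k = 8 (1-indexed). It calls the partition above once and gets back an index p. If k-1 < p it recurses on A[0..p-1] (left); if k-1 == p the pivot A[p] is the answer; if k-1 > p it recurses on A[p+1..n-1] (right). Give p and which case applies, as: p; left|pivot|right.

pivot = A[10] = 8; i = -1
j=0: A[0]=10 > 8 → no swap
j=1: A[1]=5 ≤ 8 → i=0, swap A[0],A[1] → [5, 10, 11, 19, 9, 12, 17, 7, 14, 18, 8]
j=2: A[2]=11 > 8 → no swap
j=3: A[3]=19 > 8 → no swap
j=4: A[4]=9 > 8 → no swap
j=5: A[5]=12 > 8 → no swap
j=6: A[6]=17 > 8 → no swap
j=7: A[7]=7 ≤ 8 → i=1, swap A[1],A[7] → [5, 7, 11, 19, 9, 12, 17, 10, 14, 18, 8]
j=8: A[8]=14 > 8 → no swap
j=9: A[9]=18 > 8 → no swap
final swap A[2],A[10] → [5, 7, 8, 19, 9, 12, 17, 10, 14, 18, 11]; return 2
p = 2; k-1 = 7 > 2 ⇒ right

2; right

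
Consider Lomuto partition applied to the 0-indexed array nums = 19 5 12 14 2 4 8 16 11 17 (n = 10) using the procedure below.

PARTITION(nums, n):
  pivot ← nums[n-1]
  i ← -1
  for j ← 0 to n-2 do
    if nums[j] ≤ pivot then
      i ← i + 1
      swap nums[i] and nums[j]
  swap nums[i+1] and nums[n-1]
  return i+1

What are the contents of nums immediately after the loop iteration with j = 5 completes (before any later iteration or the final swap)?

5 12 14 2 4 19 8 16 11 17

pivot=17, i=-1
j=0: 19>17, skip
j=1: 5≤17, i=0, swap(0,1) ⇒ 5 19 12 14 2 4 8 16 11 17
j=2: 12≤17, i=1, swap(1,2) ⇒ 5 12 19 14 2 4 8 16 11 17
j=3: 14≤17, i=2, swap(2,3) ⇒ 5 12 14 19 2 4 8 16 11 17
j=4: 2≤17, i=3, swap(3,4) ⇒ 5 12 14 2 19 4 8 16 11 17
j=5: 4≤17, i=4, swap(4,5) ⇒ 5 12 14 2 4 19 8 16 11 17
(after j=5) nums = 5 12 14 2 4 19 8 16 11 17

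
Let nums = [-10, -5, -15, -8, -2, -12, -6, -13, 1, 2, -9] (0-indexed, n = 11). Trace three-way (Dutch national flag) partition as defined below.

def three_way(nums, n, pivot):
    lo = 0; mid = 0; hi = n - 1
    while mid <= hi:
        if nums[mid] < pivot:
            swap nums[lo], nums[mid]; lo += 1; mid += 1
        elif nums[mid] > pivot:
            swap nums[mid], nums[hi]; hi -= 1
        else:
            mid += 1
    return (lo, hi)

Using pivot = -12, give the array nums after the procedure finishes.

[-13, -15, -12, -2, -8, -6, -5, 1, 2, -9, -10]

pivot = -12; lo=0, mid=0, hi=10
nums[mid]=-10>-12: swap nums[0],nums[10]; hi=9 → [-9, -5, -15, -8, -2, -12, -6, -13, 1, 2, -10]
nums[mid]=-9>-12: swap nums[0],nums[9]; hi=8 → [2, -5, -15, -8, -2, -12, -6, -13, 1, -9, -10]
nums[mid]=2>-12: swap nums[0],nums[8]; hi=7 → [1, -5, -15, -8, -2, -12, -6, -13, 2, -9, -10]
nums[mid]=1>-12: swap nums[0],nums[7]; hi=6 → [-13, -5, -15, -8, -2, -12, -6, 1, 2, -9, -10]
nums[mid]=-13<-12: swap nums[0],nums[0]; lo=1,mid=1 → [-13, -5, -15, -8, -2, -12, -6, 1, 2, -9, -10]
nums[mid]=-5>-12: swap nums[1],nums[6]; hi=5 → [-13, -6, -15, -8, -2, -12, -5, 1, 2, -9, -10]
nums[mid]=-6>-12: swap nums[1],nums[5]; hi=4 → [-13, -12, -15, -8, -2, -6, -5, 1, 2, -9, -10]
nums[mid]=-12=-12: mid=2
nums[mid]=-15<-12: swap nums[1],nums[2]; lo=2,mid=3 → [-13, -15, -12, -8, -2, -6, -5, 1, 2, -9, -10]
nums[mid]=-8>-12: swap nums[3],nums[4]; hi=3 → [-13, -15, -12, -2, -8, -6, -5, 1, 2, -9, -10]
nums[mid]=-2>-12: swap nums[3],nums[3]; hi=2 → [-13, -15, -12, -2, -8, -6, -5, 1, 2, -9, -10]
end: lo=2, hi=2; nums = [-13, -15, -12, -2, -8, -6, -5, 1, 2, -9, -10]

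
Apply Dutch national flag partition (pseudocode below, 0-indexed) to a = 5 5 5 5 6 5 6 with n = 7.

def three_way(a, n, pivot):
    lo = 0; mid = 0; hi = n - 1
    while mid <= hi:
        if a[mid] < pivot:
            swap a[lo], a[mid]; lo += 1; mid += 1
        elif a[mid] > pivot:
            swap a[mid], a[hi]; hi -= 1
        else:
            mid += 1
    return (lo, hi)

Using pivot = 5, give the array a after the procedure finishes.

5 5 5 5 5 6 6

lo=0 mid=0 hi=6
5=5: mid=1
5=5: mid=2
5=5: mid=3
5=5: mid=4
6>5: swap(4,6), hi=5 ⇒ 5 5 5 5 6 5 6
6>5: swap(4,5), hi=4 ⇒ 5 5 5 5 5 6 6
5=5: mid=5
done. lo=0 hi=4; a=5 5 5 5 5 6 6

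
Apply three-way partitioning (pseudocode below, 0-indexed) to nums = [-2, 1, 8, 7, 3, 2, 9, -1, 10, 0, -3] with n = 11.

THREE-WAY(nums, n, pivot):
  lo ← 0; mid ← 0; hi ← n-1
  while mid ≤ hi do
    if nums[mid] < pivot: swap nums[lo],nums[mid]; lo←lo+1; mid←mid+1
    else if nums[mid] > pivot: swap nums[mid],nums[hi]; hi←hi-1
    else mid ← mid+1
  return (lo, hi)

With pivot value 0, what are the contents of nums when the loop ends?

lo=0 mid=0 hi=10
-2<0: swap(0,0), lo=1 mid=1 ⇒ [-2, 1, 8, 7, 3, 2, 9, -1, 10, 0, -3]
1>0: swap(1,10), hi=9 ⇒ [-2, -3, 8, 7, 3, 2, 9, -1, 10, 0, 1]
-3<0: swap(1,1), lo=2 mid=2 ⇒ [-2, -3, 8, 7, 3, 2, 9, -1, 10, 0, 1]
8>0: swap(2,9), hi=8 ⇒ [-2, -3, 0, 7, 3, 2, 9, -1, 10, 8, 1]
0=0: mid=3
7>0: swap(3,8), hi=7 ⇒ [-2, -3, 0, 10, 3, 2, 9, -1, 7, 8, 1]
10>0: swap(3,7), hi=6 ⇒ [-2, -3, 0, -1, 3, 2, 9, 10, 7, 8, 1]
-1<0: swap(2,3), lo=3 mid=4 ⇒ [-2, -3, -1, 0, 3, 2, 9, 10, 7, 8, 1]
3>0: swap(4,6), hi=5 ⇒ [-2, -3, -1, 0, 9, 2, 3, 10, 7, 8, 1]
9>0: swap(4,5), hi=4 ⇒ [-2, -3, -1, 0, 2, 9, 3, 10, 7, 8, 1]
2>0: swap(4,4), hi=3 ⇒ [-2, -3, -1, 0, 2, 9, 3, 10, 7, 8, 1]
done. lo=3 hi=3; nums=[-2, -3, -1, 0, 2, 9, 3, 10, 7, 8, 1]

[-2, -3, -1, 0, 2, 9, 3, 10, 7, 8, 1]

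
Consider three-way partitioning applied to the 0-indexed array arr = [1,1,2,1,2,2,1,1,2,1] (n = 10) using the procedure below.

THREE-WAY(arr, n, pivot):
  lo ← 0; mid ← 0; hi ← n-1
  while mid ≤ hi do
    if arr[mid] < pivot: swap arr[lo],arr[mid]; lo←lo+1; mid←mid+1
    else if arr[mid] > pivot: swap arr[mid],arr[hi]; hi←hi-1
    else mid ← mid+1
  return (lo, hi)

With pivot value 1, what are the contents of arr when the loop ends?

[1,1,1,1,1,1,2,2,2,2]

pivot = 1; lo=0, mid=0, hi=9
arr[mid]=1=1: mid=1
arr[mid]=1=1: mid=2
arr[mid]=2>1: swap arr[2],arr[9]; hi=8 → [1,1,1,1,2,2,1,1,2,2]
arr[mid]=1=1: mid=3
arr[mid]=1=1: mid=4
arr[mid]=2>1: swap arr[4],arr[8]; hi=7 → [1,1,1,1,2,2,1,1,2,2]
arr[mid]=2>1: swap arr[4],arr[7]; hi=6 → [1,1,1,1,1,2,1,2,2,2]
arr[mid]=1=1: mid=5
arr[mid]=2>1: swap arr[5],arr[6]; hi=5 → [1,1,1,1,1,1,2,2,2,2]
arr[mid]=1=1: mid=6
end: lo=0, hi=5; arr = [1,1,1,1,1,1,2,2,2,2]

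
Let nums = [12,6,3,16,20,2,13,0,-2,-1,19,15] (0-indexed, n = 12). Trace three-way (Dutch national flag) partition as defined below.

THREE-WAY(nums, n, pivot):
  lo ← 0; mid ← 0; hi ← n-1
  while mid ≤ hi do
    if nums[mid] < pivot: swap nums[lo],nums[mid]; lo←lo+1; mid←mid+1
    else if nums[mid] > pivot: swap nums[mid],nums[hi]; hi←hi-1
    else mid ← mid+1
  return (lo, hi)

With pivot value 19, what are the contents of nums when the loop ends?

[12,6,3,16,15,2,13,0,-2,-1,19,20]

lo=0 mid=0 hi=11
12<19: swap(0,0), lo=1 mid=1 ⇒ [12,6,3,16,20,2,13,0,-2,-1,19,15]
6<19: swap(1,1), lo=2 mid=2 ⇒ [12,6,3,16,20,2,13,0,-2,-1,19,15]
3<19: swap(2,2), lo=3 mid=3 ⇒ [12,6,3,16,20,2,13,0,-2,-1,19,15]
16<19: swap(3,3), lo=4 mid=4 ⇒ [12,6,3,16,20,2,13,0,-2,-1,19,15]
20>19: swap(4,11), hi=10 ⇒ [12,6,3,16,15,2,13,0,-2,-1,19,20]
15<19: swap(4,4), lo=5 mid=5 ⇒ [12,6,3,16,15,2,13,0,-2,-1,19,20]
2<19: swap(5,5), lo=6 mid=6 ⇒ [12,6,3,16,15,2,13,0,-2,-1,19,20]
13<19: swap(6,6), lo=7 mid=7 ⇒ [12,6,3,16,15,2,13,0,-2,-1,19,20]
0<19: swap(7,7), lo=8 mid=8 ⇒ [12,6,3,16,15,2,13,0,-2,-1,19,20]
-2<19: swap(8,8), lo=9 mid=9 ⇒ [12,6,3,16,15,2,13,0,-2,-1,19,20]
-1<19: swap(9,9), lo=10 mid=10 ⇒ [12,6,3,16,15,2,13,0,-2,-1,19,20]
19=19: mid=11
done. lo=10 hi=10; nums=[12,6,3,16,15,2,13,0,-2,-1,19,20]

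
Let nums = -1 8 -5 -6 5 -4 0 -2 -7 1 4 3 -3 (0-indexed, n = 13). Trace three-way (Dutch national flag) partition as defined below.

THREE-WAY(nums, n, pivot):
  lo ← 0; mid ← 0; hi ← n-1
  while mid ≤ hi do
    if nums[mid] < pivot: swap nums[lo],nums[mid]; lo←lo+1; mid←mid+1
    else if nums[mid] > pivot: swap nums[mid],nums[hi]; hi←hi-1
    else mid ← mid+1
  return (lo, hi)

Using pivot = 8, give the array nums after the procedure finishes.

lo=0 mid=0 hi=12
-1<8: swap(0,0), lo=1 mid=1 ⇒ -1 8 -5 -6 5 -4 0 -2 -7 1 4 3 -3
8=8: mid=2
-5<8: swap(1,2), lo=2 mid=3 ⇒ -1 -5 8 -6 5 -4 0 -2 -7 1 4 3 -3
-6<8: swap(2,3), lo=3 mid=4 ⇒ -1 -5 -6 8 5 -4 0 -2 -7 1 4 3 -3
5<8: swap(3,4), lo=4 mid=5 ⇒ -1 -5 -6 5 8 -4 0 -2 -7 1 4 3 -3
-4<8: swap(4,5), lo=5 mid=6 ⇒ -1 -5 -6 5 -4 8 0 -2 -7 1 4 3 -3
0<8: swap(5,6), lo=6 mid=7 ⇒ -1 -5 -6 5 -4 0 8 -2 -7 1 4 3 -3
-2<8: swap(6,7), lo=7 mid=8 ⇒ -1 -5 -6 5 -4 0 -2 8 -7 1 4 3 -3
-7<8: swap(7,8), lo=8 mid=9 ⇒ -1 -5 -6 5 -4 0 -2 -7 8 1 4 3 -3
1<8: swap(8,9), lo=9 mid=10 ⇒ -1 -5 -6 5 -4 0 -2 -7 1 8 4 3 -3
4<8: swap(9,10), lo=10 mid=11 ⇒ -1 -5 -6 5 -4 0 -2 -7 1 4 8 3 -3
3<8: swap(10,11), lo=11 mid=12 ⇒ -1 -5 -6 5 -4 0 -2 -7 1 4 3 8 -3
-3<8: swap(11,12), lo=12 mid=13 ⇒ -1 -5 -6 5 -4 0 -2 -7 1 4 3 -3 8
done. lo=12 hi=12; nums=-1 -5 -6 5 -4 0 -2 -7 1 4 3 -3 8

-1 -5 -6 5 -4 0 -2 -7 1 4 3 -3 8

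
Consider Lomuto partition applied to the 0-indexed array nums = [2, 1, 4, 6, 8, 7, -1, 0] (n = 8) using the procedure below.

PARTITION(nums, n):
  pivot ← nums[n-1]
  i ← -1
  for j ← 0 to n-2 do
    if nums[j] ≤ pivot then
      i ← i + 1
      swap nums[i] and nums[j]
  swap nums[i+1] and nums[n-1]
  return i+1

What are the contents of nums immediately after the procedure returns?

pivot = nums[7] = 0; i = -1
j=0: nums[0]=2 > 0 → no swap
j=1: nums[1]=1 > 0 → no swap
j=2: nums[2]=4 > 0 → no swap
j=3: nums[3]=6 > 0 → no swap
j=4: nums[4]=8 > 0 → no swap
j=5: nums[5]=7 > 0 → no swap
j=6: nums[6]=-1 ≤ 0 → i=0, swap nums[0],nums[6] → [-1, 1, 4, 6, 8, 7, 2, 0]
final swap nums[1],nums[7] → [-1, 0, 4, 6, 8, 7, 2, 1]; return 1

[-1, 0, 4, 6, 8, 7, 2, 1]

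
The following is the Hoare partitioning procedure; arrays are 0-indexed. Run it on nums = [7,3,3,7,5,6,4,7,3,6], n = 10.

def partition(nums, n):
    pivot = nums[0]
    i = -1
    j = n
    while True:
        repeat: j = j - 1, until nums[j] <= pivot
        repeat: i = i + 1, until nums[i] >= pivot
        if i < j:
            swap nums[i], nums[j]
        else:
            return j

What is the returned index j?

7

pivot=7
j stops at 9 (6), i stops at 0 (7); swap ⇒ [6,3,3,7,5,6,4,7,3,7]
j stops at 8 (3), i stops at 3 (7); swap ⇒ [6,3,3,3,5,6,4,7,7,7]
j stops at 7, i stops at 7; i≥j ⇒ return 7. nums=[6,3,3,3,5,6,4,7,7,7]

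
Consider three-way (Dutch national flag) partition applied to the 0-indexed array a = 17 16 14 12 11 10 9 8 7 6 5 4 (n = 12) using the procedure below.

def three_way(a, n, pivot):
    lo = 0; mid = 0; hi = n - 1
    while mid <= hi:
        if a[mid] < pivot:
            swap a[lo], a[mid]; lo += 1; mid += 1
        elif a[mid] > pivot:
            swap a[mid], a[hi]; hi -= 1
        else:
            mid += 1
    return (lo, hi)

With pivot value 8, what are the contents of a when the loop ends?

lo=0 mid=0 hi=11
17>8: swap(0,11), hi=10 ⇒ 4 16 14 12 11 10 9 8 7 6 5 17
4<8: swap(0,0), lo=1 mid=1 ⇒ 4 16 14 12 11 10 9 8 7 6 5 17
16>8: swap(1,10), hi=9 ⇒ 4 5 14 12 11 10 9 8 7 6 16 17
5<8: swap(1,1), lo=2 mid=2 ⇒ 4 5 14 12 11 10 9 8 7 6 16 17
14>8: swap(2,9), hi=8 ⇒ 4 5 6 12 11 10 9 8 7 14 16 17
6<8: swap(2,2), lo=3 mid=3 ⇒ 4 5 6 12 11 10 9 8 7 14 16 17
12>8: swap(3,8), hi=7 ⇒ 4 5 6 7 11 10 9 8 12 14 16 17
7<8: swap(3,3), lo=4 mid=4 ⇒ 4 5 6 7 11 10 9 8 12 14 16 17
11>8: swap(4,7), hi=6 ⇒ 4 5 6 7 8 10 9 11 12 14 16 17
8=8: mid=5
10>8: swap(5,6), hi=5 ⇒ 4 5 6 7 8 9 10 11 12 14 16 17
9>8: swap(5,5), hi=4 ⇒ 4 5 6 7 8 9 10 11 12 14 16 17
done. lo=4 hi=4; a=4 5 6 7 8 9 10 11 12 14 16 17

4 5 6 7 8 9 10 11 12 14 16 17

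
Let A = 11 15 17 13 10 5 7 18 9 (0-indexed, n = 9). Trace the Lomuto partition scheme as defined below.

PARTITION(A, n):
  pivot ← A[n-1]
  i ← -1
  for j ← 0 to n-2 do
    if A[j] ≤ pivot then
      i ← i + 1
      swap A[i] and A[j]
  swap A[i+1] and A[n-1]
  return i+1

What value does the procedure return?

2

pivot=9, i=-1
j=0: 11>9, skip
j=1: 15>9, skip
j=2: 17>9, skip
j=3: 13>9, skip
j=4: 10>9, skip
j=5: 5≤9, i=0, swap(0,5) ⇒ 5 15 17 13 10 11 7 18 9
j=6: 7≤9, i=1, swap(1,6) ⇒ 5 7 17 13 10 11 15 18 9
j=7: 18>9, skip
swap(2,8) ⇒ 5 7 9 13 10 11 15 18 17; return 2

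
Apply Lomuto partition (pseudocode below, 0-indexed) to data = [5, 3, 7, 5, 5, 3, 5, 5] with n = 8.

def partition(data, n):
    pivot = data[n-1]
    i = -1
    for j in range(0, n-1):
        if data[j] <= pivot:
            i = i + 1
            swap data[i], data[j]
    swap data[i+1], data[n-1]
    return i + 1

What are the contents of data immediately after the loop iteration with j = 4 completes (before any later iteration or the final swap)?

pivot = data[7] = 5; i = -1
j=0: data[0]=5 ≤ 5 → i=0, swap data[0],data[0] (no change) → [5, 3, 7, 5, 5, 3, 5, 5]
j=1: data[1]=3 ≤ 5 → i=1, swap data[1],data[1] (no change) → [5, 3, 7, 5, 5, 3, 5, 5]
j=2: data[2]=7 > 5 → no swap
j=3: data[3]=5 ≤ 5 → i=2, swap data[2],data[3] → [5, 3, 5, 7, 5, 3, 5, 5]
j=4: data[4]=5 ≤ 5 → i=3, swap data[3],data[4] → [5, 3, 5, 5, 7, 3, 5, 5]
(after j=4) data = [5, 3, 5, 5, 7, 3, 5, 5]

[5, 3, 5, 5, 7, 3, 5, 5]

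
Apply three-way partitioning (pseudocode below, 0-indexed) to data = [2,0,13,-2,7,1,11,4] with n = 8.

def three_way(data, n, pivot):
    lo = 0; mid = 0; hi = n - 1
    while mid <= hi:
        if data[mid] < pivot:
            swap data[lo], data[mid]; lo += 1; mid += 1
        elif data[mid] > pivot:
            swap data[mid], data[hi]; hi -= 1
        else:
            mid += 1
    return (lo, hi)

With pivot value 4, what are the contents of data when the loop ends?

[2,0,-2,1,4,11,7,13]

lo=0 mid=0 hi=7
2<4: swap(0,0), lo=1 mid=1 ⇒ [2,0,13,-2,7,1,11,4]
0<4: swap(1,1), lo=2 mid=2 ⇒ [2,0,13,-2,7,1,11,4]
13>4: swap(2,7), hi=6 ⇒ [2,0,4,-2,7,1,11,13]
4=4: mid=3
-2<4: swap(2,3), lo=3 mid=4 ⇒ [2,0,-2,4,7,1,11,13]
7>4: swap(4,6), hi=5 ⇒ [2,0,-2,4,11,1,7,13]
11>4: swap(4,5), hi=4 ⇒ [2,0,-2,4,1,11,7,13]
1<4: swap(3,4), lo=4 mid=5 ⇒ [2,0,-2,1,4,11,7,13]
done. lo=4 hi=4; data=[2,0,-2,1,4,11,7,13]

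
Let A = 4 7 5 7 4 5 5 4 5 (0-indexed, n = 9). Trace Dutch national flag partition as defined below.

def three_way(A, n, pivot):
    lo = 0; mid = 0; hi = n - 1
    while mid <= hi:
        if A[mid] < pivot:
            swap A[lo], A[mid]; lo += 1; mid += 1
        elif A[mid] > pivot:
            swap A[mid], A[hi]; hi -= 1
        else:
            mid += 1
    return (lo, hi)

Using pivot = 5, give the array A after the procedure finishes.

4 4 4 5 5 5 5 7 7

pivot = 5; lo=0, mid=0, hi=8
A[mid]=4<5: swap A[0],A[0]; lo=1,mid=1 → 4 7 5 7 4 5 5 4 5
A[mid]=7>5: swap A[1],A[8]; hi=7 → 4 5 5 7 4 5 5 4 7
A[mid]=5=5: mid=2
A[mid]=5=5: mid=3
A[mid]=7>5: swap A[3],A[7]; hi=6 → 4 5 5 4 4 5 5 7 7
A[mid]=4<5: swap A[1],A[3]; lo=2,mid=4 → 4 4 5 5 4 5 5 7 7
A[mid]=4<5: swap A[2],A[4]; lo=3,mid=5 → 4 4 4 5 5 5 5 7 7
A[mid]=5=5: mid=6
A[mid]=5=5: mid=7
end: lo=3, hi=6; A = 4 4 4 5 5 5 5 7 7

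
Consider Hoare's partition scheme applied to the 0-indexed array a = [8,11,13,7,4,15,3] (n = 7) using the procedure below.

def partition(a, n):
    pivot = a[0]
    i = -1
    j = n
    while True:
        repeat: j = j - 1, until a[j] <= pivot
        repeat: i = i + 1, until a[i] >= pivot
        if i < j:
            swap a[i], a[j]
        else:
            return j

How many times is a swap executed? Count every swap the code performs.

3

pivot=8
j stops at 6 (3), i stops at 0 (8); swap ⇒ [3,11,13,7,4,15,8]
j stops at 4 (4), i stops at 1 (11); swap ⇒ [3,4,13,7,11,15,8]
j stops at 3 (7), i stops at 2 (13); swap ⇒ [3,4,7,13,11,15,8]
j stops at 2, i stops at 3; i≥j ⇒ return 2. a=[3,4,7,13,11,15,8]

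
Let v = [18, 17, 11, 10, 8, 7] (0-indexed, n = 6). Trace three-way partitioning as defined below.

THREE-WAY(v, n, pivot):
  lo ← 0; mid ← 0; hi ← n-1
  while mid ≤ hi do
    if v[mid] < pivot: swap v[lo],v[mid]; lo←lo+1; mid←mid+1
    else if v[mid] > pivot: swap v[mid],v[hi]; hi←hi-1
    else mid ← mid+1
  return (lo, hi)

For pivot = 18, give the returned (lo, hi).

(5, 5)

pivot = 18; lo=0, mid=0, hi=5
v[mid]=18=18: mid=1
v[mid]=17<18: swap v[0],v[1]; lo=1,mid=2 → [17, 18, 11, 10, 8, 7]
v[mid]=11<18: swap v[1],v[2]; lo=2,mid=3 → [17, 11, 18, 10, 8, 7]
v[mid]=10<18: swap v[2],v[3]; lo=3,mid=4 → [17, 11, 10, 18, 8, 7]
v[mid]=8<18: swap v[3],v[4]; lo=4,mid=5 → [17, 11, 10, 8, 18, 7]
v[mid]=7<18: swap v[4],v[5]; lo=5,mid=6 → [17, 11, 10, 8, 7, 18]
end: lo=5, hi=5; v = [17, 11, 10, 8, 7, 18]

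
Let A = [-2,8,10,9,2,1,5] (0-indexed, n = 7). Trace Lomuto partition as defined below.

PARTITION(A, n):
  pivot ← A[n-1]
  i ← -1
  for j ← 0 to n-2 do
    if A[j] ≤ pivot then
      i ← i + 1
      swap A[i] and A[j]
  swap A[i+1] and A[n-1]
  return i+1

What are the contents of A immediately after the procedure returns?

pivot = A[6] = 5; i = -1
j=0: A[0]=-2 ≤ 5 → i=0, swap A[0],A[0] (no change) → [-2,8,10,9,2,1,5]
j=1: A[1]=8 > 5 → no swap
j=2: A[2]=10 > 5 → no swap
j=3: A[3]=9 > 5 → no swap
j=4: A[4]=2 ≤ 5 → i=1, swap A[1],A[4] → [-2,2,10,9,8,1,5]
j=5: A[5]=1 ≤ 5 → i=2, swap A[2],A[5] → [-2,2,1,9,8,10,5]
final swap A[3],A[6] → [-2,2,1,5,8,10,9]; return 3

[-2,2,1,5,8,10,9]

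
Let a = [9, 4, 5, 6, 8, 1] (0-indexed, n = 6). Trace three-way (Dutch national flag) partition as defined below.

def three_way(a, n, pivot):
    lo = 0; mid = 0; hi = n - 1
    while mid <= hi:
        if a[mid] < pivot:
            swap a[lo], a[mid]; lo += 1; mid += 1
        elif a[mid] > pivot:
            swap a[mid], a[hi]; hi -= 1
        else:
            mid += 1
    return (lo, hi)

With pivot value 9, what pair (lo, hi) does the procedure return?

(5, 5)

pivot = 9; lo=0, mid=0, hi=5
a[mid]=9=9: mid=1
a[mid]=4<9: swap a[0],a[1]; lo=1,mid=2 → [4, 9, 5, 6, 8, 1]
a[mid]=5<9: swap a[1],a[2]; lo=2,mid=3 → [4, 5, 9, 6, 8, 1]
a[mid]=6<9: swap a[2],a[3]; lo=3,mid=4 → [4, 5, 6, 9, 8, 1]
a[mid]=8<9: swap a[3],a[4]; lo=4,mid=5 → [4, 5, 6, 8, 9, 1]
a[mid]=1<9: swap a[4],a[5]; lo=5,mid=6 → [4, 5, 6, 8, 1, 9]
end: lo=5, hi=5; a = [4, 5, 6, 8, 1, 9]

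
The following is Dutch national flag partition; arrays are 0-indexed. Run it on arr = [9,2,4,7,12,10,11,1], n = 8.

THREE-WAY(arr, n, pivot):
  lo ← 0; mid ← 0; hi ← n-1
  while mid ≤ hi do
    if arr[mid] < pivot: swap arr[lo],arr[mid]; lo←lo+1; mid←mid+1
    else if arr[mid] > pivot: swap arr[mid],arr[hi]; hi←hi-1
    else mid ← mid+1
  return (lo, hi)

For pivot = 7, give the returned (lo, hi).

(3, 3)

lo=0 mid=0 hi=7
9>7: swap(0,7), hi=6 ⇒ [1,2,4,7,12,10,11,9]
1<7: swap(0,0), lo=1 mid=1 ⇒ [1,2,4,7,12,10,11,9]
2<7: swap(1,1), lo=2 mid=2 ⇒ [1,2,4,7,12,10,11,9]
4<7: swap(2,2), lo=3 mid=3 ⇒ [1,2,4,7,12,10,11,9]
7=7: mid=4
12>7: swap(4,6), hi=5 ⇒ [1,2,4,7,11,10,12,9]
11>7: swap(4,5), hi=4 ⇒ [1,2,4,7,10,11,12,9]
10>7: swap(4,4), hi=3 ⇒ [1,2,4,7,10,11,12,9]
done. lo=3 hi=3; arr=[1,2,4,7,10,11,12,9]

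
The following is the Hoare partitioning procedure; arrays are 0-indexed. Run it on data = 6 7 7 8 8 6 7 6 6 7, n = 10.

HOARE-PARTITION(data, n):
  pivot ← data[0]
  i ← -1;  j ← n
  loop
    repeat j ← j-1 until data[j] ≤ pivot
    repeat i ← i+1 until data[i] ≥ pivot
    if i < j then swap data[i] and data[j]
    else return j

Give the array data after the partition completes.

pivot = data[0] = 6; i = -1, j = 10
j→8 (data[8]=6≤6), i→0 (data[0]=6≥6); i<j, swap → 6 7 7 8 8 6 7 6 6 7
j→7 (data[7]=6≤6), i→1 (data[1]=7≥6); i<j, swap → 6 6 7 8 8 6 7 7 6 7
j→5 (data[5]=6≤6), i→2 (data[2]=7≥6); i<j, swap → 6 6 6 8 8 7 7 7 6 7
j→2, i→3; i≥j, return j=2. data = 6 6 6 8 8 7 7 7 6 7

6 6 6 8 8 7 7 7 6 7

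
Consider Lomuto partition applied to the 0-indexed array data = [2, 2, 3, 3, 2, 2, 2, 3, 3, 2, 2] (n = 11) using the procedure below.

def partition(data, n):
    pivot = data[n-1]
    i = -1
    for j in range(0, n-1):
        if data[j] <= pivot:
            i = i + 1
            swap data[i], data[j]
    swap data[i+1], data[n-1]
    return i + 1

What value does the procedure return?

6

pivot = data[10] = 2; i = -1
j=0: data[0]=2 ≤ 2 → i=0, swap data[0],data[0] (no change) → [2, 2, 3, 3, 2, 2, 2, 3, 3, 2, 2]
j=1: data[1]=2 ≤ 2 → i=1, swap data[1],data[1] (no change) → [2, 2, 3, 3, 2, 2, 2, 3, 3, 2, 2]
j=2: data[2]=3 > 2 → no swap
j=3: data[3]=3 > 2 → no swap
j=4: data[4]=2 ≤ 2 → i=2, swap data[2],data[4] → [2, 2, 2, 3, 3, 2, 2, 3, 3, 2, 2]
j=5: data[5]=2 ≤ 2 → i=3, swap data[3],data[5] → [2, 2, 2, 2, 3, 3, 2, 3, 3, 2, 2]
j=6: data[6]=2 ≤ 2 → i=4, swap data[4],data[6] → [2, 2, 2, 2, 2, 3, 3, 3, 3, 2, 2]
j=7: data[7]=3 > 2 → no swap
j=8: data[8]=3 > 2 → no swap
j=9: data[9]=2 ≤ 2 → i=5, swap data[5],data[9] → [2, 2, 2, 2, 2, 2, 3, 3, 3, 3, 2]
final swap data[6],data[10] → [2, 2, 2, 2, 2, 2, 2, 3, 3, 3, 3]; return 6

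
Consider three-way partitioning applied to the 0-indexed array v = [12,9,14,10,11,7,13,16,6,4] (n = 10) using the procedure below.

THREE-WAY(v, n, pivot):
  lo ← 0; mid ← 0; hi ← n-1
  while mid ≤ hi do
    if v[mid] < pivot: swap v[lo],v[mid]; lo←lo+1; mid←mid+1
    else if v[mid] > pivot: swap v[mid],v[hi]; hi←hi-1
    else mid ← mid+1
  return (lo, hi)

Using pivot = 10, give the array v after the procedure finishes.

[4,9,6,7,10,13,16,11,14,12]

lo=0 mid=0 hi=9
12>10: swap(0,9), hi=8 ⇒ [4,9,14,10,11,7,13,16,6,12]
4<10: swap(0,0), lo=1 mid=1 ⇒ [4,9,14,10,11,7,13,16,6,12]
9<10: swap(1,1), lo=2 mid=2 ⇒ [4,9,14,10,11,7,13,16,6,12]
14>10: swap(2,8), hi=7 ⇒ [4,9,6,10,11,7,13,16,14,12]
6<10: swap(2,2), lo=3 mid=3 ⇒ [4,9,6,10,11,7,13,16,14,12]
10=10: mid=4
11>10: swap(4,7), hi=6 ⇒ [4,9,6,10,16,7,13,11,14,12]
16>10: swap(4,6), hi=5 ⇒ [4,9,6,10,13,7,16,11,14,12]
13>10: swap(4,5), hi=4 ⇒ [4,9,6,10,7,13,16,11,14,12]
7<10: swap(3,4), lo=4 mid=5 ⇒ [4,9,6,7,10,13,16,11,14,12]
done. lo=4 hi=4; v=[4,9,6,7,10,13,16,11,14,12]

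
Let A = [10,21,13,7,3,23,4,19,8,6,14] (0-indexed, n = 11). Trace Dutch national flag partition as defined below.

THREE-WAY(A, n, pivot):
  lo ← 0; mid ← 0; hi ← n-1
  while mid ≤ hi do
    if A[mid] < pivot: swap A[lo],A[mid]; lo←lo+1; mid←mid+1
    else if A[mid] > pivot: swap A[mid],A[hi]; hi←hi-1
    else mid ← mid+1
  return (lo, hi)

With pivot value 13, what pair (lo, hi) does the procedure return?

lo=0 mid=0 hi=10
10<13: swap(0,0), lo=1 mid=1 ⇒ [10,21,13,7,3,23,4,19,8,6,14]
21>13: swap(1,10), hi=9 ⇒ [10,14,13,7,3,23,4,19,8,6,21]
14>13: swap(1,9), hi=8 ⇒ [10,6,13,7,3,23,4,19,8,14,21]
6<13: swap(1,1), lo=2 mid=2 ⇒ [10,6,13,7,3,23,4,19,8,14,21]
13=13: mid=3
7<13: swap(2,3), lo=3 mid=4 ⇒ [10,6,7,13,3,23,4,19,8,14,21]
3<13: swap(3,4), lo=4 mid=5 ⇒ [10,6,7,3,13,23,4,19,8,14,21]
23>13: swap(5,8), hi=7 ⇒ [10,6,7,3,13,8,4,19,23,14,21]
8<13: swap(4,5), lo=5 mid=6 ⇒ [10,6,7,3,8,13,4,19,23,14,21]
4<13: swap(5,6), lo=6 mid=7 ⇒ [10,6,7,3,8,4,13,19,23,14,21]
19>13: swap(7,7), hi=6 ⇒ [10,6,7,3,8,4,13,19,23,14,21]
done. lo=6 hi=6; A=[10,6,7,3,8,4,13,19,23,14,21]

(6, 6)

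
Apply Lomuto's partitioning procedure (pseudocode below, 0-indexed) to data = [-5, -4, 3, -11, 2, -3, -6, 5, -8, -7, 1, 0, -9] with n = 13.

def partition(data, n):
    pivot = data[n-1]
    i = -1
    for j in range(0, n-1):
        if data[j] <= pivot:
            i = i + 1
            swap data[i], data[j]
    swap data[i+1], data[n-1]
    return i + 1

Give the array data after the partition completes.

[-11, -9, 3, -5, 2, -3, -6, 5, -8, -7, 1, 0, -4]

pivot = data[12] = -9; i = -1
j=0: data[0]=-5 > -9 → no swap
j=1: data[1]=-4 > -9 → no swap
j=2: data[2]=3 > -9 → no swap
j=3: data[3]=-11 ≤ -9 → i=0, swap data[0],data[3] → [-11, -4, 3, -5, 2, -3, -6, 5, -8, -7, 1, 0, -9]
j=4: data[4]=2 > -9 → no swap
j=5: data[5]=-3 > -9 → no swap
j=6: data[6]=-6 > -9 → no swap
j=7: data[7]=5 > -9 → no swap
j=8: data[8]=-8 > -9 → no swap
j=9: data[9]=-7 > -9 → no swap
j=10: data[10]=1 > -9 → no swap
j=11: data[11]=0 > -9 → no swap
final swap data[1],data[12] → [-11, -9, 3, -5, 2, -3, -6, 5, -8, -7, 1, 0, -4]; return 1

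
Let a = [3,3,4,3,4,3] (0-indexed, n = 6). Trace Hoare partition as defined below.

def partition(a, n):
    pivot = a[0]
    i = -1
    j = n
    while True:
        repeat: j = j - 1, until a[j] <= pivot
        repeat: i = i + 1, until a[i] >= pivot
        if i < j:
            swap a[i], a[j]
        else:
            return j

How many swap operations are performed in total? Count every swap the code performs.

2

pivot=3
j stops at 5 (3), i stops at 0 (3); swap ⇒ [3,3,4,3,4,3]
j stops at 3 (3), i stops at 1 (3); swap ⇒ [3,3,4,3,4,3]
j stops at 1, i stops at 2; i≥j ⇒ return 1. a=[3,3,4,3,4,3]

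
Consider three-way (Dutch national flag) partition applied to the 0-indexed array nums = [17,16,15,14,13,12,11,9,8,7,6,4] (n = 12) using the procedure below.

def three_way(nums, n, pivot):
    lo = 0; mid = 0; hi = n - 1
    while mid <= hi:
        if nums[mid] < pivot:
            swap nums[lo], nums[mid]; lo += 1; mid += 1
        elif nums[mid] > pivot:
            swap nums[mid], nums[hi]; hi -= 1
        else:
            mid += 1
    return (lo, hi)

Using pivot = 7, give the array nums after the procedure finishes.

pivot = 7; lo=0, mid=0, hi=11
nums[mid]=17>7: swap nums[0],nums[11]; hi=10 → [4,16,15,14,13,12,11,9,8,7,6,17]
nums[mid]=4<7: swap nums[0],nums[0]; lo=1,mid=1 → [4,16,15,14,13,12,11,9,8,7,6,17]
nums[mid]=16>7: swap nums[1],nums[10]; hi=9 → [4,6,15,14,13,12,11,9,8,7,16,17]
nums[mid]=6<7: swap nums[1],nums[1]; lo=2,mid=2 → [4,6,15,14,13,12,11,9,8,7,16,17]
nums[mid]=15>7: swap nums[2],nums[9]; hi=8 → [4,6,7,14,13,12,11,9,8,15,16,17]
nums[mid]=7=7: mid=3
nums[mid]=14>7: swap nums[3],nums[8]; hi=7 → [4,6,7,8,13,12,11,9,14,15,16,17]
nums[mid]=8>7: swap nums[3],nums[7]; hi=6 → [4,6,7,9,13,12,11,8,14,15,16,17]
nums[mid]=9>7: swap nums[3],nums[6]; hi=5 → [4,6,7,11,13,12,9,8,14,15,16,17]
nums[mid]=11>7: swap nums[3],nums[5]; hi=4 → [4,6,7,12,13,11,9,8,14,15,16,17]
nums[mid]=12>7: swap nums[3],nums[4]; hi=3 → [4,6,7,13,12,11,9,8,14,15,16,17]
nums[mid]=13>7: swap nums[3],nums[3]; hi=2 → [4,6,7,13,12,11,9,8,14,15,16,17]
end: lo=2, hi=2; nums = [4,6,7,13,12,11,9,8,14,15,16,17]

[4,6,7,13,12,11,9,8,14,15,16,17]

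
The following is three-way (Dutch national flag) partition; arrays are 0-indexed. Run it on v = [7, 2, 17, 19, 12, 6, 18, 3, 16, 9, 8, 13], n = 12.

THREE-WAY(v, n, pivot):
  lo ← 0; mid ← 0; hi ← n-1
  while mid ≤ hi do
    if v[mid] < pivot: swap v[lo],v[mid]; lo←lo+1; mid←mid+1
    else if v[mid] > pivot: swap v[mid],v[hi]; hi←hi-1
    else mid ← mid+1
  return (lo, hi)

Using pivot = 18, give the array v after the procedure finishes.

[7, 2, 17, 13, 12, 6, 3, 16, 9, 8, 18, 19]

pivot = 18; lo=0, mid=0, hi=11
v[mid]=7<18: swap v[0],v[0]; lo=1,mid=1 → [7, 2, 17, 19, 12, 6, 18, 3, 16, 9, 8, 13]
v[mid]=2<18: swap v[1],v[1]; lo=2,mid=2 → [7, 2, 17, 19, 12, 6, 18, 3, 16, 9, 8, 13]
v[mid]=17<18: swap v[2],v[2]; lo=3,mid=3 → [7, 2, 17, 19, 12, 6, 18, 3, 16, 9, 8, 13]
v[mid]=19>18: swap v[3],v[11]; hi=10 → [7, 2, 17, 13, 12, 6, 18, 3, 16, 9, 8, 19]
v[mid]=13<18: swap v[3],v[3]; lo=4,mid=4 → [7, 2, 17, 13, 12, 6, 18, 3, 16, 9, 8, 19]
v[mid]=12<18: swap v[4],v[4]; lo=5,mid=5 → [7, 2, 17, 13, 12, 6, 18, 3, 16, 9, 8, 19]
v[mid]=6<18: swap v[5],v[5]; lo=6,mid=6 → [7, 2, 17, 13, 12, 6, 18, 3, 16, 9, 8, 19]
v[mid]=18=18: mid=7
v[mid]=3<18: swap v[6],v[7]; lo=7,mid=8 → [7, 2, 17, 13, 12, 6, 3, 18, 16, 9, 8, 19]
v[mid]=16<18: swap v[7],v[8]; lo=8,mid=9 → [7, 2, 17, 13, 12, 6, 3, 16, 18, 9, 8, 19]
v[mid]=9<18: swap v[8],v[9]; lo=9,mid=10 → [7, 2, 17, 13, 12, 6, 3, 16, 9, 18, 8, 19]
v[mid]=8<18: swap v[9],v[10]; lo=10,mid=11 → [7, 2, 17, 13, 12, 6, 3, 16, 9, 8, 18, 19]
end: lo=10, hi=10; v = [7, 2, 17, 13, 12, 6, 3, 16, 9, 8, 18, 19]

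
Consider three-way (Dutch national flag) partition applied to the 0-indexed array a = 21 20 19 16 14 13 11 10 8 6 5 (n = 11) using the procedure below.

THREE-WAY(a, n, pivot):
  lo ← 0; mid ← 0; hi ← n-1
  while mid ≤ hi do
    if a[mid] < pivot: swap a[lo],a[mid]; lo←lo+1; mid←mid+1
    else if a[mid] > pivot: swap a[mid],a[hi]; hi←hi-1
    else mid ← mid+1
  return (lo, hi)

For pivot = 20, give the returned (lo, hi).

(9, 9)

pivot = 20; lo=0, mid=0, hi=10
a[mid]=21>20: swap a[0],a[10]; hi=9 → 5 20 19 16 14 13 11 10 8 6 21
a[mid]=5<20: swap a[0],a[0]; lo=1,mid=1 → 5 20 19 16 14 13 11 10 8 6 21
a[mid]=20=20: mid=2
a[mid]=19<20: swap a[1],a[2]; lo=2,mid=3 → 5 19 20 16 14 13 11 10 8 6 21
a[mid]=16<20: swap a[2],a[3]; lo=3,mid=4 → 5 19 16 20 14 13 11 10 8 6 21
a[mid]=14<20: swap a[3],a[4]; lo=4,mid=5 → 5 19 16 14 20 13 11 10 8 6 21
a[mid]=13<20: swap a[4],a[5]; lo=5,mid=6 → 5 19 16 14 13 20 11 10 8 6 21
a[mid]=11<20: swap a[5],a[6]; lo=6,mid=7 → 5 19 16 14 13 11 20 10 8 6 21
a[mid]=10<20: swap a[6],a[7]; lo=7,mid=8 → 5 19 16 14 13 11 10 20 8 6 21
a[mid]=8<20: swap a[7],a[8]; lo=8,mid=9 → 5 19 16 14 13 11 10 8 20 6 21
a[mid]=6<20: swap a[8],a[9]; lo=9,mid=10 → 5 19 16 14 13 11 10 8 6 20 21
end: lo=9, hi=9; a = 5 19 16 14 13 11 10 8 6 20 21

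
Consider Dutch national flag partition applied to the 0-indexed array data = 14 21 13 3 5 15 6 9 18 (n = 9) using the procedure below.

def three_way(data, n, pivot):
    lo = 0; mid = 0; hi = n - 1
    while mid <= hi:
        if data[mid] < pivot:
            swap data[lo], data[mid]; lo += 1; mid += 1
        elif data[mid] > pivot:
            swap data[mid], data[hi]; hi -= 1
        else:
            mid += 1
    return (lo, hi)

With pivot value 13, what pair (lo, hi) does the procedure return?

(4, 4)

pivot = 13; lo=0, mid=0, hi=8
data[mid]=14>13: swap data[0],data[8]; hi=7 → 18 21 13 3 5 15 6 9 14
data[mid]=18>13: swap data[0],data[7]; hi=6 → 9 21 13 3 5 15 6 18 14
data[mid]=9<13: swap data[0],data[0]; lo=1,mid=1 → 9 21 13 3 5 15 6 18 14
data[mid]=21>13: swap data[1],data[6]; hi=5 → 9 6 13 3 5 15 21 18 14
data[mid]=6<13: swap data[1],data[1]; lo=2,mid=2 → 9 6 13 3 5 15 21 18 14
data[mid]=13=13: mid=3
data[mid]=3<13: swap data[2],data[3]; lo=3,mid=4 → 9 6 3 13 5 15 21 18 14
data[mid]=5<13: swap data[3],data[4]; lo=4,mid=5 → 9 6 3 5 13 15 21 18 14
data[mid]=15>13: swap data[5],data[5]; hi=4 → 9 6 3 5 13 15 21 18 14
end: lo=4, hi=4; data = 9 6 3 5 13 15 21 18 14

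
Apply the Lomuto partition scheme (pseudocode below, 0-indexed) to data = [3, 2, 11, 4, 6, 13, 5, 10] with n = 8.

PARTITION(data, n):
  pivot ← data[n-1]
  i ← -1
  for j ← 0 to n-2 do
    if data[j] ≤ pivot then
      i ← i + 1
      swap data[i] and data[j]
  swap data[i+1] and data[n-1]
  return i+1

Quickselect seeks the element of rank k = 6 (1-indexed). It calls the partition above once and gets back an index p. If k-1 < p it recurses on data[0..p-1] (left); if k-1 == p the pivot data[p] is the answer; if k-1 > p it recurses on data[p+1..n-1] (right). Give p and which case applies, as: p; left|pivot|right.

pivot=10, i=-1
j=0: 3≤10, i=0, swap(0,0) ⇒ [3, 2, 11, 4, 6, 13, 5, 10]
j=1: 2≤10, i=1, swap(1,1) ⇒ [3, 2, 11, 4, 6, 13, 5, 10]
j=2: 11>10, skip
j=3: 4≤10, i=2, swap(2,3) ⇒ [3, 2, 4, 11, 6, 13, 5, 10]
j=4: 6≤10, i=3, swap(3,4) ⇒ [3, 2, 4, 6, 11, 13, 5, 10]
j=5: 13>10, skip
j=6: 5≤10, i=4, swap(4,6) ⇒ [3, 2, 4, 6, 5, 13, 11, 10]
swap(5,7) ⇒ [3, 2, 4, 6, 5, 10, 11, 13]; return 5
p = 5; k-1 = 5 == 5 ⇒ pivot

5; pivot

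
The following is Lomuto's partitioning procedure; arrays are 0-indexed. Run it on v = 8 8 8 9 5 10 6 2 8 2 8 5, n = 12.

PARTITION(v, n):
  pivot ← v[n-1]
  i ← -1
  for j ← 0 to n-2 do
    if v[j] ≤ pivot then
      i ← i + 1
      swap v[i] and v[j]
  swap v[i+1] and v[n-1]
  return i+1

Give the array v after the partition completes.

pivot = v[11] = 5; i = -1
j=0: v[0]=8 > 5 → no swap
j=1: v[1]=8 > 5 → no swap
j=2: v[2]=8 > 5 → no swap
j=3: v[3]=9 > 5 → no swap
j=4: v[4]=5 ≤ 5 → i=0, swap v[0],v[4] → 5 8 8 9 8 10 6 2 8 2 8 5
j=5: v[5]=10 > 5 → no swap
j=6: v[6]=6 > 5 → no swap
j=7: v[7]=2 ≤ 5 → i=1, swap v[1],v[7] → 5 2 8 9 8 10 6 8 8 2 8 5
j=8: v[8]=8 > 5 → no swap
j=9: v[9]=2 ≤ 5 → i=2, swap v[2],v[9] → 5 2 2 9 8 10 6 8 8 8 8 5
j=10: v[10]=8 > 5 → no swap
final swap v[3],v[11] → 5 2 2 5 8 10 6 8 8 8 8 9; return 3

5 2 2 5 8 10 6 8 8 8 8 9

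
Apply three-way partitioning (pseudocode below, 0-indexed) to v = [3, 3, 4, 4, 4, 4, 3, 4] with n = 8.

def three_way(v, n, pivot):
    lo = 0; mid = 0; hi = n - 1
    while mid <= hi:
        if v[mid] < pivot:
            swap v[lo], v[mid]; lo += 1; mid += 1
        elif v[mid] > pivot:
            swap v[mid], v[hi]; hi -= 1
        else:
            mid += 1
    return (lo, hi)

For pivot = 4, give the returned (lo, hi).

pivot = 4; lo=0, mid=0, hi=7
v[mid]=3<4: swap v[0],v[0]; lo=1,mid=1 → [3, 3, 4, 4, 4, 4, 3, 4]
v[mid]=3<4: swap v[1],v[1]; lo=2,mid=2 → [3, 3, 4, 4, 4, 4, 3, 4]
v[mid]=4=4: mid=3
v[mid]=4=4: mid=4
v[mid]=4=4: mid=5
v[mid]=4=4: mid=6
v[mid]=3<4: swap v[2],v[6]; lo=3,mid=7 → [3, 3, 3, 4, 4, 4, 4, 4]
v[mid]=4=4: mid=8
end: lo=3, hi=7; v = [3, 3, 3, 4, 4, 4, 4, 4]

(3, 7)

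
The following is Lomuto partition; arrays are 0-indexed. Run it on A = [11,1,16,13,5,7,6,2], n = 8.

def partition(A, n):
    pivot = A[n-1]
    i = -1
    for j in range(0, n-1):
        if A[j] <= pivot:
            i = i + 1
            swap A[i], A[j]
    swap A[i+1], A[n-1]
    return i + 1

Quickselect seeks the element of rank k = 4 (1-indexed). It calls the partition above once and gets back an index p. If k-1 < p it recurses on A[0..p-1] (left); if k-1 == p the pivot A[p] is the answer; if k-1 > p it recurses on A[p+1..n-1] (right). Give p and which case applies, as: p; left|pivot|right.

pivot = A[7] = 2; i = -1
j=0: A[0]=11 > 2 → no swap
j=1: A[1]=1 ≤ 2 → i=0, swap A[0],A[1] → [1,11,16,13,5,7,6,2]
j=2: A[2]=16 > 2 → no swap
j=3: A[3]=13 > 2 → no swap
j=4: A[4]=5 > 2 → no swap
j=5: A[5]=7 > 2 → no swap
j=6: A[6]=6 > 2 → no swap
final swap A[1],A[7] → [1,2,16,13,5,7,6,11]; return 1
p = 1; k-1 = 3 > 1 ⇒ right

1; right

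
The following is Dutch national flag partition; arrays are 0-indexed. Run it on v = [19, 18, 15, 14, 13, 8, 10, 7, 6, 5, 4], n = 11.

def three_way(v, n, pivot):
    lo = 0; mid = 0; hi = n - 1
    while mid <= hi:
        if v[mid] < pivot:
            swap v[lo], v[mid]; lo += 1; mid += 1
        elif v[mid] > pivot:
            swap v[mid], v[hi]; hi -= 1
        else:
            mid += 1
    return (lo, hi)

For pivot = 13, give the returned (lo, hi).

(6, 6)

lo=0 mid=0 hi=10
19>13: swap(0,10), hi=9 ⇒ [4, 18, 15, 14, 13, 8, 10, 7, 6, 5, 19]
4<13: swap(0,0), lo=1 mid=1 ⇒ [4, 18, 15, 14, 13, 8, 10, 7, 6, 5, 19]
18>13: swap(1,9), hi=8 ⇒ [4, 5, 15, 14, 13, 8, 10, 7, 6, 18, 19]
5<13: swap(1,1), lo=2 mid=2 ⇒ [4, 5, 15, 14, 13, 8, 10, 7, 6, 18, 19]
15>13: swap(2,8), hi=7 ⇒ [4, 5, 6, 14, 13, 8, 10, 7, 15, 18, 19]
6<13: swap(2,2), lo=3 mid=3 ⇒ [4, 5, 6, 14, 13, 8, 10, 7, 15, 18, 19]
14>13: swap(3,7), hi=6 ⇒ [4, 5, 6, 7, 13, 8, 10, 14, 15, 18, 19]
7<13: swap(3,3), lo=4 mid=4 ⇒ [4, 5, 6, 7, 13, 8, 10, 14, 15, 18, 19]
13=13: mid=5
8<13: swap(4,5), lo=5 mid=6 ⇒ [4, 5, 6, 7, 8, 13, 10, 14, 15, 18, 19]
10<13: swap(5,6), lo=6 mid=7 ⇒ [4, 5, 6, 7, 8, 10, 13, 14, 15, 18, 19]
done. lo=6 hi=6; v=[4, 5, 6, 7, 8, 10, 13, 14, 15, 18, 19]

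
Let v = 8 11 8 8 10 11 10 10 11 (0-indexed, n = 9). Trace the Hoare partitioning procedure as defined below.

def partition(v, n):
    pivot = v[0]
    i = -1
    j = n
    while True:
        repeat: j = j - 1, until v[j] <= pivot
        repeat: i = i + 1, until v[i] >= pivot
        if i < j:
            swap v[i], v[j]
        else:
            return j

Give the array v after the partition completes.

8 8 11 8 10 11 10 10 11

pivot = v[0] = 8; i = -1, j = 9
j→3 (v[3]=8≤8), i→0 (v[0]=8≥8); i<j, swap → 8 11 8 8 10 11 10 10 11
j→2 (v[2]=8≤8), i→1 (v[1]=11≥8); i<j, swap → 8 8 11 8 10 11 10 10 11
j→1, i→2; i≥j, return j=1. v = 8 8 11 8 10 11 10 10 11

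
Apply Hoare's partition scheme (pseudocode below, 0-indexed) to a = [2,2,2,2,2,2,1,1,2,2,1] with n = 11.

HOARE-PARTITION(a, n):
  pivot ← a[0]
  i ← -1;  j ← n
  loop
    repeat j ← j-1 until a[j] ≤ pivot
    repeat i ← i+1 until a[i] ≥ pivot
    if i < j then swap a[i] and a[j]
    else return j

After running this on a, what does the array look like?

pivot=2
j stops at 10 (1), i stops at 0 (2); swap ⇒ [1,2,2,2,2,2,1,1,2,2,2]
j stops at 9 (2), i stops at 1 (2); swap ⇒ [1,2,2,2,2,2,1,1,2,2,2]
j stops at 8 (2), i stops at 2 (2); swap ⇒ [1,2,2,2,2,2,1,1,2,2,2]
j stops at 7 (1), i stops at 3 (2); swap ⇒ [1,2,2,1,2,2,1,2,2,2,2]
j stops at 6 (1), i stops at 4 (2); swap ⇒ [1,2,2,1,1,2,2,2,2,2,2]
j stops at 5, i stops at 5; i≥j ⇒ return 5. a=[1,2,2,1,1,2,2,2,2,2,2]

[1,2,2,1,1,2,2,2,2,2,2]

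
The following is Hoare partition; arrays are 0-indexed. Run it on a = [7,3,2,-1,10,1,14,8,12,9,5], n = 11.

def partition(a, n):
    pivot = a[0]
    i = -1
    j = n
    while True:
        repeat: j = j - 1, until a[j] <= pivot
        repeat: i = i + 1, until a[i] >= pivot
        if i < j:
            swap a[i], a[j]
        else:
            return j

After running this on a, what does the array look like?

pivot = a[0] = 7; i = -1, j = 11
j→10 (a[10]=5≤7), i→0 (a[0]=7≥7); i<j, swap → [5,3,2,-1,10,1,14,8,12,9,7]
j→5 (a[5]=1≤7), i→4 (a[4]=10≥7); i<j, swap → [5,3,2,-1,1,10,14,8,12,9,7]
j→4, i→5; i≥j, return j=4. a = [5,3,2,-1,1,10,14,8,12,9,7]

[5,3,2,-1,1,10,14,8,12,9,7]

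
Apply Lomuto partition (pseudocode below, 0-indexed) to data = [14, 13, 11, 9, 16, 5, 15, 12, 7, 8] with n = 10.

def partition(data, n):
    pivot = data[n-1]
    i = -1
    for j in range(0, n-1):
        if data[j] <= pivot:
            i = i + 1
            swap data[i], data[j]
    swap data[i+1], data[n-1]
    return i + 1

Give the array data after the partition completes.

[5, 7, 8, 9, 16, 14, 15, 12, 13, 11]

pivot=8, i=-1
j=0: 14>8, skip
j=1: 13>8, skip
j=2: 11>8, skip
j=3: 9>8, skip
j=4: 16>8, skip
j=5: 5≤8, i=0, swap(0,5) ⇒ [5, 13, 11, 9, 16, 14, 15, 12, 7, 8]
j=6: 15>8, skip
j=7: 12>8, skip
j=8: 7≤8, i=1, swap(1,8) ⇒ [5, 7, 11, 9, 16, 14, 15, 12, 13, 8]
swap(2,9) ⇒ [5, 7, 8, 9, 16, 14, 15, 12, 13, 11]; return 2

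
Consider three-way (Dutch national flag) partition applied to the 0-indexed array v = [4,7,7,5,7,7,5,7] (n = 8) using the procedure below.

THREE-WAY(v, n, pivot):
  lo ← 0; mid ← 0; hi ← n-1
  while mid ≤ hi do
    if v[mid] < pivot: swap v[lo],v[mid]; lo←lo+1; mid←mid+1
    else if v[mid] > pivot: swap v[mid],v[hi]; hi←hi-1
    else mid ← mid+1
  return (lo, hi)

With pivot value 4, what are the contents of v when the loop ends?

[4,7,5,7,7,5,7,7]

pivot = 4; lo=0, mid=0, hi=7
v[mid]=4=4: mid=1
v[mid]=7>4: swap v[1],v[7]; hi=6 → [4,7,7,5,7,7,5,7]
v[mid]=7>4: swap v[1],v[6]; hi=5 → [4,5,7,5,7,7,7,7]
v[mid]=5>4: swap v[1],v[5]; hi=4 → [4,7,7,5,7,5,7,7]
v[mid]=7>4: swap v[1],v[4]; hi=3 → [4,7,7,5,7,5,7,7]
v[mid]=7>4: swap v[1],v[3]; hi=2 → [4,5,7,7,7,5,7,7]
v[mid]=5>4: swap v[1],v[2]; hi=1 → [4,7,5,7,7,5,7,7]
v[mid]=7>4: swap v[1],v[1]; hi=0 → [4,7,5,7,7,5,7,7]
end: lo=0, hi=0; v = [4,7,5,7,7,5,7,7]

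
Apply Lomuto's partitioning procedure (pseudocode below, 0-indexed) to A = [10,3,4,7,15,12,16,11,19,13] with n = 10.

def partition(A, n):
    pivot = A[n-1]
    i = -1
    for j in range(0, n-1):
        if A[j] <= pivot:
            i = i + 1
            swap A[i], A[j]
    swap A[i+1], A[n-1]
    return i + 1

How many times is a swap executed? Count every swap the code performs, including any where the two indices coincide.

7

pivot = A[9] = 13; i = -1
j=0: A[0]=10 ≤ 13 → i=0, swap A[0],A[0] (no change) → [10,3,4,7,15,12,16,11,19,13]
j=1: A[1]=3 ≤ 13 → i=1, swap A[1],A[1] (no change) → [10,3,4,7,15,12,16,11,19,13]
j=2: A[2]=4 ≤ 13 → i=2, swap A[2],A[2] (no change) → [10,3,4,7,15,12,16,11,19,13]
j=3: A[3]=7 ≤ 13 → i=3, swap A[3],A[3] (no change) → [10,3,4,7,15,12,16,11,19,13]
j=4: A[4]=15 > 13 → no swap
j=5: A[5]=12 ≤ 13 → i=4, swap A[4],A[5] → [10,3,4,7,12,15,16,11,19,13]
j=6: A[6]=16 > 13 → no swap
j=7: A[7]=11 ≤ 13 → i=5, swap A[5],A[7] → [10,3,4,7,12,11,16,15,19,13]
j=8: A[8]=19 > 13 → no swap
final swap A[6],A[9] → [10,3,4,7,12,11,13,15,19,16]; return 6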